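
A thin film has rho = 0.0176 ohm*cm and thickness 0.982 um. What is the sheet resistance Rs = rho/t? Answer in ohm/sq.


Step 1: Convert thickness to cm: t = 0.982 um = 9.8200e-05 cm
Step 2: Rs = rho / t = 0.0176 / 9.8200e-05
Step 3: Rs = 179.2 ohm/sq

179.2


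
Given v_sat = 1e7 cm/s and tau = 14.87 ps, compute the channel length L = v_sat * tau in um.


Step 1: tau in seconds = 14.87 ps * 1e-12 = 1.4870e-11 s
Step 2: L = v_sat * tau = 1e7 * 1.4870e-11 = 1.4870e-04 cm
Step 3: L in um = 1.4870e-04 * 1e4 = 1.487 um

1.487


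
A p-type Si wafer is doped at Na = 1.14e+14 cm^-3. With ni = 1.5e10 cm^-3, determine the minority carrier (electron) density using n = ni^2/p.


Step 1: Majority hole concentration p ≈ Na = 1.14e+14 cm^-3
Step 2: n = ni^2 / Na = (1.5e10)^2 / 1.14e+14
Step 3: n = 1.97e+06 cm^-3

1.97e+06


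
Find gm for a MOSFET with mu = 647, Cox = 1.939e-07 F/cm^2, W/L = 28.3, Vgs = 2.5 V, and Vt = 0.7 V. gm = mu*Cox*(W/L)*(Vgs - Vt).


Step 1: Vov = Vgs - Vt = 2.5 - 0.7 = 1.8 V
Step 2: gm = mu * Cox * (W/L) * Vov
Step 3: gm = 647 * 1.939e-07 * 28.3 * 1.8 = 6.39e-03 S

6.39e-03


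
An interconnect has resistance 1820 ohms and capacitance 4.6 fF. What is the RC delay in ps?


Step 1: tau = R * C
Step 2: tau = 1820 * 4.6 fF = 1820 * 4.6e-15 F
Step 3: tau = 8.372e-12 s = 8.372 ps

8.372


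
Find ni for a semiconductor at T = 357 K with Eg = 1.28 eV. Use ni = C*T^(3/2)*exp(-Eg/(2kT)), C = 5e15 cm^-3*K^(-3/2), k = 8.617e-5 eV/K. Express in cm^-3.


Step 1: Compute kT = 8.617e-5 * 357 = 0.03076269 eV
Step 2: Exponent = -Eg/(2kT) = -1.28/(2*0.03076269) = -20.80442
Step 3: T^(3/2) = 357^1.5 = 6745.32
Step 4: ni = 5e15 * 6745.32 * exp(-20.80442) = 3.11e+10 cm^-3

3.11e+10


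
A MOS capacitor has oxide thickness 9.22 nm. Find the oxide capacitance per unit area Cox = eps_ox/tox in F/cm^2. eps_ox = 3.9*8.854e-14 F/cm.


Step 1: eps_ox = 3.9 * 8.854e-14 = 3.45306e-13 F/cm
Step 2: tox in cm = 9.22 nm * 1e-7 = 9.2200e-07 cm
Step 3: Cox = 3.45306e-13 / 9.2200e-07 = 3.75e-07 F/cm^2

3.75e-07


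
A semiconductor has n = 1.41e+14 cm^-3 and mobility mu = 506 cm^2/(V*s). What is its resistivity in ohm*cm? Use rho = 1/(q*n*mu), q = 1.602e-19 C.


Step 1: sigma = q * n * mu = 1.602e-19 * 1.41e+14 * 506 = 1.14296e-02 S/cm
Step 2: rho = 1 / sigma = 1 / 1.14296e-02 = 87.49 ohm*cm

87.49


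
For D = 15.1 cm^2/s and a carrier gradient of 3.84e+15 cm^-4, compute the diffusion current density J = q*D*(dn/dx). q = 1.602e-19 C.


Step 1: J = q * D * (dn/dx)
Step 2: J = 1.602e-19 * 15.1 * 3.84e+15
Step 3: J = 9.29e-03 A/cm^2

9.29e-03


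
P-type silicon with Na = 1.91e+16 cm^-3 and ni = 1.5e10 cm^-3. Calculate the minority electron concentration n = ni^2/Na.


Step 1: Majority hole concentration p ≈ Na = 1.91e+16 cm^-3
Step 2: n = ni^2 / Na = (1.5e10)^2 / 1.91e+16
Step 3: n = 1.18e+04 cm^-3

1.18e+04


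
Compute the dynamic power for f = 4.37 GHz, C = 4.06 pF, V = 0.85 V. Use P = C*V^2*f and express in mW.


Step 1: V^2 = 0.85^2 = 0.7225 V^2
Step 2: P = C*V^2*f = 4.06e-12 F * 0.7225 * 4.37e9 Hz
Step 3: P = 1.28187395e-02 W
Step 4: P = 12.819 mW

12.819


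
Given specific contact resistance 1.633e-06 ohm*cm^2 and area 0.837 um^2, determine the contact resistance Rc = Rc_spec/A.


Step 1: Convert area to cm^2: 0.837 um^2 = 8.3700e-09 cm^2
Step 2: Rc = Rc_spec / A = 1.633e-06 / 8.3700e-09
Step 3: Rc = 1.95e+02 ohms

1.95e+02


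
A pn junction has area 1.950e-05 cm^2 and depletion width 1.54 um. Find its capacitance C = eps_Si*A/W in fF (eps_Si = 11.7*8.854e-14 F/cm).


Step 1: eps_Si = 11.7 * 8.854e-14 = 1.035918e-12 F/cm
Step 2: W in cm = 1.54 * 1e-4 = 1.54e-04 cm
Step 3: C = 1.035918e-12 * 1.950e-05 / 1.54e-04 = 1.311714e-13 F
Step 4: C = 131.17 fF

131.17


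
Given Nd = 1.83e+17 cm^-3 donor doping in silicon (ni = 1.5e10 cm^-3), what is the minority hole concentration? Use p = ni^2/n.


Step 1: Since Nd >> ni, n ≈ Nd = 1.83e+17 cm^-3
Step 2: p = ni^2 / n = (1.5e10)^2 / 1.83e+17
Step 3: p = 2.25e20 / 1.83e+17 = 1.23e+03 cm^-3

1.23e+03


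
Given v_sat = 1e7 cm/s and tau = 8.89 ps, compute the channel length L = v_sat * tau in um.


Step 1: tau in seconds = 8.89 ps * 1e-12 = 8.8900e-12 s
Step 2: L = v_sat * tau = 1e7 * 8.8900e-12 = 8.8900e-05 cm
Step 3: L in um = 8.8900e-05 * 1e4 = 0.889 um

0.889


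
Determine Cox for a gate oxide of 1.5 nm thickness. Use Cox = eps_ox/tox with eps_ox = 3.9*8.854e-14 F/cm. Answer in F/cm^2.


Step 1: eps_ox = 3.9 * 8.854e-14 = 3.45306e-13 F/cm
Step 2: tox in cm = 1.5 nm * 1e-7 = 1.5000e-07 cm
Step 3: Cox = 3.45306e-13 / 1.5000e-07 = 2.30e-06 F/cm^2

2.30e-06


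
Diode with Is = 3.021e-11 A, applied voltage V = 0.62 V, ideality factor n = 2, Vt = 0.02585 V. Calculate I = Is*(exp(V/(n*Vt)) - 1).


Step 1: V/(n*Vt) = 0.62/(2*0.02585) = 11.9923
Step 2: exp(11.9923) = 1.6151e+05
Step 3: I = 3.021e-11 * (1.6151e+05 - 1) = 4.88e-06 A

4.88e-06


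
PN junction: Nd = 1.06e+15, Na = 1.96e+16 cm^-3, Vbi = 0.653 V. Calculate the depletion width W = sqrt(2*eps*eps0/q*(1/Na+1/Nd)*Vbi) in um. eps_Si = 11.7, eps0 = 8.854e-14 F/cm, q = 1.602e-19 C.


Step 1: 1/Na + 1/Nd = 1/1.96e+16 + 1/1.06e+15 = 9.94417e-16
Step 2: 2*eps*eps0/q = 2*11.7*8.854e-14/1.602e-19 = 1.293281e+07
Step 3: W^2 = 1.293281e+07 * 9.94417e-16 * 0.653 = 8.39798e-09
Step 4: W = sqrt(8.39798e-09) = 9.164e-05 cm = 0.9164 um

0.9164


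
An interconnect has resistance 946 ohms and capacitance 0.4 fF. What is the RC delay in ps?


Step 1: tau = R * C
Step 2: tau = 946 * 0.4 fF = 946 * 4.0e-16 F
Step 3: tau = 3.784e-13 s = 0.3784 ps

0.3784


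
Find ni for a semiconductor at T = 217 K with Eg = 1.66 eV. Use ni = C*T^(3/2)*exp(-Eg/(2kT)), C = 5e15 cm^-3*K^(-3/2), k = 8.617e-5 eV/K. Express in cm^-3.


Step 1: Compute kT = 8.617e-5 * 217 = 0.01869889 eV
Step 2: Exponent = -Eg/(2kT) = -1.66/(2*0.01869889) = -44.38766
Step 3: T^(3/2) = 217^1.5 = 3196.61
Step 4: ni = 5e15 * 3196.61 * exp(-44.38766) = 8.44e-01 cm^-3

8.44e-01


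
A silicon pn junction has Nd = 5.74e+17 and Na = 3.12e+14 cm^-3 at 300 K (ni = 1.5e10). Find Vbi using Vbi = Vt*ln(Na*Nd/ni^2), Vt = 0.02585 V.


Step 1: Compute Na*Nd/ni^2 = 3.12e+14 * 5.74e+17 / (1.5e10)^2 = 7.9595e+11
Step 2: ln(7.9595e+11) = 27.4028
Step 3: Vbi = 0.02585 * 27.4028 = 0.708 V

0.708


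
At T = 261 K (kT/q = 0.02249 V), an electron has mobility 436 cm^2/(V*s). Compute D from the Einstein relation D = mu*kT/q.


Step 1: D = mu * (kT/q)
Step 2: D = 436 * 0.02249
Step 3: D = 9.81 cm^2/s

9.81


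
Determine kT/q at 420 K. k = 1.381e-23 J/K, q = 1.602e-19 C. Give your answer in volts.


Step 1: kT = 1.381e-23 * 420 = 5.8002e-21 J
Step 2: Vt = kT/q = 5.8002e-21 / 1.602e-19
Step 3: Vt = 0.03621 V

0.03621


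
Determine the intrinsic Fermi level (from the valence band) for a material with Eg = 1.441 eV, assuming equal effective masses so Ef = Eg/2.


Step 1: For an intrinsic semiconductor, the Fermi level sits at midgap.
Step 2: Ef = Eg / 2 = 1.441 / 2 = 0.7205 eV

0.7205


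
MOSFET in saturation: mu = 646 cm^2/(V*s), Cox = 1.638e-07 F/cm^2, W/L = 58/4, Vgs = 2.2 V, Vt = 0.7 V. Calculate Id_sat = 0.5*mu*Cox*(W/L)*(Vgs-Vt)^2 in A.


Step 1: Overdrive voltage Vov = Vgs - Vt = 2.2 - 0.7 = 1.5 V
Step 2: W/L = 58/4 = 14.5
Step 3: Id = 0.5 * 646 * 1.638e-07 * 14.5 * 1.5^2
Step 4: Id = 1.73e-03 A

1.73e-03


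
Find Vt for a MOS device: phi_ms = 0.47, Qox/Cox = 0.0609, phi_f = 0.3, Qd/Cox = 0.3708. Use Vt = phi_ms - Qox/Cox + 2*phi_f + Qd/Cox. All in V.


Step 1: Vt = phi_ms - Qox/Cox + 2*phi_f + Qd/Cox
Step 2: Vt = 0.47 - 0.0609 + 2*0.3 + 0.3708
Step 3: Vt = 0.47 - 0.0609 + 0.6 + 0.3708
Step 4: Vt = 1.3799 V

1.3799


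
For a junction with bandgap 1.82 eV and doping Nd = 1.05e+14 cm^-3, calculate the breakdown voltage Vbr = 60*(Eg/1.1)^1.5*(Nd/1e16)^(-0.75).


Step 1: Eg/1.1 = 1.82/1.1 = 1.654545
Step 2: (Eg/1.1)^1.5 = 1.654545^1.5 = 2.128227
Step 3: (Nd/1e16)^(-0.75) = (0.0105)^(-0.75) = 30.486532
Step 4: Vbr = 60 * 2.128227 * 30.486532 = 3892.9 V

3892.9


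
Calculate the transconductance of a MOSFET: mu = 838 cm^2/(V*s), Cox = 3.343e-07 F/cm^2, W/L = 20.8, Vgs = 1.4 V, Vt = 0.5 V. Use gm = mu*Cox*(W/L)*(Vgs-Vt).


Step 1: Vov = Vgs - Vt = 1.4 - 0.5 = 0.9 V
Step 2: gm = mu * Cox * (W/L) * Vov
Step 3: gm = 838 * 3.343e-07 * 20.8 * 0.9 = 5.24e-03 S

5.24e-03


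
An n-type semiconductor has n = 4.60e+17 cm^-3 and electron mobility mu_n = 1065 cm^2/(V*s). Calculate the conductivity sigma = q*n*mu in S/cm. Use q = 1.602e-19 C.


Step 1: sigma = q * n * mu
Step 2: sigma = 1.602e-19 * 4.60e+17 * 1065
Step 3: sigma = 7.848e+01 S/cm

7.848e+01


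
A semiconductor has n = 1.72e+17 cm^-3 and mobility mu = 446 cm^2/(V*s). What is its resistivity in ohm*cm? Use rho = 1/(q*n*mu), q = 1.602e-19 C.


Step 1: sigma = q * n * mu = 1.602e-19 * 1.72e+17 * 446 = 1.22893e+01 S/cm
Step 2: rho = 1 / sigma = 1 / 1.22893e+01 = 0.08137 ohm*cm

0.08137


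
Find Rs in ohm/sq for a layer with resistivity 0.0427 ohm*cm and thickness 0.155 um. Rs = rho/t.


Step 1: Convert thickness to cm: t = 0.155 um = 1.5500e-05 cm
Step 2: Rs = rho / t = 0.0427 / 1.5500e-05
Step 3: Rs = 2754.8 ohm/sq

2754.8


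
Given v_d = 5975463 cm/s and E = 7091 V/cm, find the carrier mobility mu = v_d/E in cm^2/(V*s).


Step 1: mu = v_d / E
Step 2: mu = 5975463 / 7091
Step 3: mu = 842.68 cm^2/(V*s)

842.68


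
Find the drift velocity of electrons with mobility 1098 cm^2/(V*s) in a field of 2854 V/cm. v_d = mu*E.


Step 1: v_d = mu * E
Step 2: v_d = 1098 * 2854 = 3133692
Step 3: v_d = 3.13e+06 cm/s

3.13e+06


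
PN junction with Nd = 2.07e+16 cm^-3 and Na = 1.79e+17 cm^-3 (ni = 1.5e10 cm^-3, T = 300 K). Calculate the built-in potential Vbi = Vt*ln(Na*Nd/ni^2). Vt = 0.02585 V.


Step 1: Compute Na*Nd/ni^2 = 1.79e+17 * 2.07e+16 / (1.5e10)^2 = 1.6468e+13
Step 2: ln(1.6468e+13) = 30.4324
Step 3: Vbi = 0.02585 * 30.4324 = 0.787 V

0.787


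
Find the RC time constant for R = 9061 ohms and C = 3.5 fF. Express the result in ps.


Step 1: tau = R * C
Step 2: tau = 9061 * 3.5 fF = 9061 * 3.5e-15 F
Step 3: tau = 3.17135e-11 s = 31.7135 ps

31.7135


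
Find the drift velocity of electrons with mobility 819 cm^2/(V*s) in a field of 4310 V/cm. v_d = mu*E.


Step 1: v_d = mu * E
Step 2: v_d = 819 * 4310 = 3529890
Step 3: v_d = 3.53e+06 cm/s

3.53e+06


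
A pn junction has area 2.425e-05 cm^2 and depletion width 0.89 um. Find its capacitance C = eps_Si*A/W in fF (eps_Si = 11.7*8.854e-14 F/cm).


Step 1: eps_Si = 11.7 * 8.854e-14 = 1.035918e-12 F/cm
Step 2: W in cm = 0.89 * 1e-4 = 8.90e-05 cm
Step 3: C = 1.035918e-12 * 2.425e-05 / 8.90e-05 = 2.822586e-13 F
Step 4: C = 282.26 fF

282.26


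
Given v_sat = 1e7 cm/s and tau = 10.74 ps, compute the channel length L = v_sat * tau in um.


Step 1: tau in seconds = 10.74 ps * 1e-12 = 1.0740e-11 s
Step 2: L = v_sat * tau = 1e7 * 1.0740e-11 = 1.0740e-04 cm
Step 3: L in um = 1.0740e-04 * 1e4 = 1.074 um

1.074


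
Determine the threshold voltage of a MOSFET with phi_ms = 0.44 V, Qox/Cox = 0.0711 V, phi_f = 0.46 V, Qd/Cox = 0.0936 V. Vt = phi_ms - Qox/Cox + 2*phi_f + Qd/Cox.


Step 1: Vt = phi_ms - Qox/Cox + 2*phi_f + Qd/Cox
Step 2: Vt = 0.44 - 0.0711 + 2*0.46 + 0.0936
Step 3: Vt = 0.44 - 0.0711 + 0.92 + 0.0936
Step 4: Vt = 1.3825 V

1.3825


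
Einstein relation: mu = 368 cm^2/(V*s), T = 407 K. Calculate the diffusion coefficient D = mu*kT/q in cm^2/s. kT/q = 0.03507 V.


Step 1: D = mu * (kT/q)
Step 2: D = 368 * 0.03507
Step 3: D = 12.91 cm^2/s

12.91


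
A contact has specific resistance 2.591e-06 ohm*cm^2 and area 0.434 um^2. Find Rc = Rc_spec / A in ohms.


Step 1: Convert area to cm^2: 0.434 um^2 = 4.3400e-09 cm^2
Step 2: Rc = Rc_spec / A = 2.591e-06 / 4.3400e-09
Step 3: Rc = 5.97e+02 ohms

5.97e+02


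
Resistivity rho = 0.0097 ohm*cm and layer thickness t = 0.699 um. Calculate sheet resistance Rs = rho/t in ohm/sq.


Step 1: Convert thickness to cm: t = 0.699 um = 6.9900e-05 cm
Step 2: Rs = rho / t = 0.0097 / 6.9900e-05
Step 3: Rs = 138.8 ohm/sq

138.8


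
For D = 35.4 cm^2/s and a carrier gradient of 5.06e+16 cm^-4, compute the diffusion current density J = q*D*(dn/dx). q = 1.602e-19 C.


Step 1: J = q * D * (dn/dx)
Step 2: J = 1.602e-19 * 35.4 * 5.06e+16
Step 3: J = 2.87e-01 A/cm^2

2.87e-01


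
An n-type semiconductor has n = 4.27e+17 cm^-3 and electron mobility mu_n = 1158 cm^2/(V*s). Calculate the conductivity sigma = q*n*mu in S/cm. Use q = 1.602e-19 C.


Step 1: sigma = q * n * mu
Step 2: sigma = 1.602e-19 * 4.27e+17 * 1158
Step 3: sigma = 7.921e+01 S/cm

7.921e+01


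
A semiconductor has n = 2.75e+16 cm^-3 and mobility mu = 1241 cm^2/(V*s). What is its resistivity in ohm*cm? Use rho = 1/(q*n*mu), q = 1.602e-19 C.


Step 1: sigma = q * n * mu = 1.602e-19 * 2.75e+16 * 1241 = 5.46723e+00 S/cm
Step 2: rho = 1 / sigma = 1 / 5.46723e+00 = 0.1829 ohm*cm

0.1829


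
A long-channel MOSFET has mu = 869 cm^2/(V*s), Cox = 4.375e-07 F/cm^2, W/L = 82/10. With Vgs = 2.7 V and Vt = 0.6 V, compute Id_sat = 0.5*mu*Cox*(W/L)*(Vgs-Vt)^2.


Step 1: Overdrive voltage Vov = Vgs - Vt = 2.7 - 0.6 = 2.1 V
Step 2: W/L = 82/10 = 8.2
Step 3: Id = 0.5 * 869 * 4.375e-07 * 8.2 * 2.1^2
Step 4: Id = 6.87e-03 A

6.87e-03


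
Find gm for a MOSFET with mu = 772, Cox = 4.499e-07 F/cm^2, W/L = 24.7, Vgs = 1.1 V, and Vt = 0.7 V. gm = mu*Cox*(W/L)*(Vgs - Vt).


Step 1: Vov = Vgs - Vt = 1.1 - 0.7 = 0.4 V
Step 2: gm = mu * Cox * (W/L) * Vov
Step 3: gm = 772 * 4.499e-07 * 24.7 * 0.4 = 3.43e-03 S

3.43e-03


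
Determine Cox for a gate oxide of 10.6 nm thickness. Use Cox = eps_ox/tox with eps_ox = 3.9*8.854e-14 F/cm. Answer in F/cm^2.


Step 1: eps_ox = 3.9 * 8.854e-14 = 3.45306e-13 F/cm
Step 2: tox in cm = 10.6 nm * 1e-7 = 1.0600e-06 cm
Step 3: Cox = 3.45306e-13 / 1.0600e-06 = 3.26e-07 F/cm^2

3.26e-07


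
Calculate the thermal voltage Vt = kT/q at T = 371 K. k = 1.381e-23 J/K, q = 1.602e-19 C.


Step 1: kT = 1.381e-23 * 371 = 5.12351e-21 J
Step 2: Vt = kT/q = 5.12351e-21 / 1.602e-19
Step 3: Vt = 0.03198 V

0.03198


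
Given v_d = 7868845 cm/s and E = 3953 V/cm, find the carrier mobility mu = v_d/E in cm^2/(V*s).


Step 1: mu = v_d / E
Step 2: mu = 7868845 / 3953
Step 3: mu = 1990.6 cm^2/(V*s)

1990.6


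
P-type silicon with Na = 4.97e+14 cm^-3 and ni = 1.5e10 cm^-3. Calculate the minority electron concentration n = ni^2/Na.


Step 1: Majority hole concentration p ≈ Na = 4.97e+14 cm^-3
Step 2: n = ni^2 / Na = (1.5e10)^2 / 4.97e+14
Step 3: n = 4.53e+05 cm^-3

4.53e+05


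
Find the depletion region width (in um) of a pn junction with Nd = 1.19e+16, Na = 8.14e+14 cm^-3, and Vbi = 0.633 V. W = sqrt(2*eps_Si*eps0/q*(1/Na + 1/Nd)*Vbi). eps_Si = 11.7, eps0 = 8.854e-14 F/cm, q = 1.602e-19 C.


Step 1: 1/Na + 1/Nd = 1/8.14e+14 + 1/1.19e+16 = 1.31253e-15
Step 2: 2*eps*eps0/q = 2*11.7*8.854e-14/1.602e-19 = 1.293281e+07
Step 3: W^2 = 1.293281e+07 * 1.31253e-15 * 0.633 = 1.07450e-08
Step 4: W = sqrt(1.07450e-08) = 1.037e-04 cm = 1.037 um

1.037


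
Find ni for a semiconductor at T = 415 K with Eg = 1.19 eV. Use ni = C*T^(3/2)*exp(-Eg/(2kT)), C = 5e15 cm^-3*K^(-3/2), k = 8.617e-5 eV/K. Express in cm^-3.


Step 1: Compute kT = 8.617e-5 * 415 = 0.03576055 eV
Step 2: Exponent = -Eg/(2kT) = -1.19/(2*0.03576055) = -16.63845
Step 3: T^(3/2) = 415^1.5 = 8454.19
Step 4: ni = 5e15 * 8454.19 * exp(-16.63845) = 2.51e+12 cm^-3

2.51e+12


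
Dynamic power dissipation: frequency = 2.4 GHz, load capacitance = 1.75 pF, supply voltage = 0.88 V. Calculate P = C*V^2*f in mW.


Step 1: V^2 = 0.88^2 = 0.7744 V^2
Step 2: P = C*V^2*f = 1.75e-12 F * 0.7744 * 2.4e9 Hz
Step 3: P = 3.25248e-03 W
Step 4: P = 3.252 mW

3.252


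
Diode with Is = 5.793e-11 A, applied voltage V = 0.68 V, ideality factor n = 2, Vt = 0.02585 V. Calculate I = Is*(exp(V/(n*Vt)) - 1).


Step 1: V/(n*Vt) = 0.68/(2*0.02585) = 13.1528
Step 2: exp(13.1528) = 5.1545e+05
Step 3: I = 5.793e-11 * (5.1545e+05 - 1) = 2.99e-05 A

2.99e-05


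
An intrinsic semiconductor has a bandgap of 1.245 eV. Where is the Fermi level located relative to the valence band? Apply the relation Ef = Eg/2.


Step 1: For an intrinsic semiconductor, the Fermi level sits at midgap.
Step 2: Ef = Eg / 2 = 1.245 / 2 = 0.6225 eV

0.6225


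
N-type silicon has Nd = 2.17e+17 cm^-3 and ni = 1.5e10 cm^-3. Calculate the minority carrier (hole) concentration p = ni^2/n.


Step 1: Since Nd >> ni, n ≈ Nd = 2.17e+17 cm^-3
Step 2: p = ni^2 / n = (1.5e10)^2 / 2.17e+17
Step 3: p = 2.25e20 / 2.17e+17 = 1.04e+03 cm^-3

1.04e+03


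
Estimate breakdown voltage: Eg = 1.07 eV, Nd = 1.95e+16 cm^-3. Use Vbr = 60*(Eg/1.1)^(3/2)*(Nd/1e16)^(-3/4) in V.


Step 1: Eg/1.1 = 1.07/1.1 = 0.972727
Step 2: (Eg/1.1)^1.5 = 0.972727^1.5 = 0.959371
Step 3: (Nd/1e16)^(-0.75) = (1.95)^(-0.75) = 0.606002
Step 4: Vbr = 60 * 0.959371 * 0.606002 = 34.9 V

34.9


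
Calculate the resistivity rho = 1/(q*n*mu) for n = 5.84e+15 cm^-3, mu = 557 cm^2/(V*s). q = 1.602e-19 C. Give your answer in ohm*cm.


Step 1: sigma = q * n * mu = 1.602e-19 * 5.84e+15 * 557 = 5.21111e-01 S/cm
Step 2: rho = 1 / sigma = 1 / 5.21111e-01 = 1.919 ohm*cm

1.919


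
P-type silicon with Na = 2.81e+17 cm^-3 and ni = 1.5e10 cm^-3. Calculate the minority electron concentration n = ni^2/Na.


Step 1: Majority hole concentration p ≈ Na = 2.81e+17 cm^-3
Step 2: n = ni^2 / Na = (1.5e10)^2 / 2.81e+17
Step 3: n = 8.01e+02 cm^-3

8.01e+02


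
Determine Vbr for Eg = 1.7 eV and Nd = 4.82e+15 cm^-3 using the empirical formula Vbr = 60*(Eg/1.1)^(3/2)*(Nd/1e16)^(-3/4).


Step 1: Eg/1.1 = 1.7/1.1 = 1.545455
Step 2: (Eg/1.1)^1.5 = 1.545455^1.5 = 1.921253
Step 3: (Nd/1e16)^(-0.75) = (0.482)^(-0.75) = 1.728680
Step 4: Vbr = 60 * 1.921253 * 1.728680 = 199.3 V

199.3


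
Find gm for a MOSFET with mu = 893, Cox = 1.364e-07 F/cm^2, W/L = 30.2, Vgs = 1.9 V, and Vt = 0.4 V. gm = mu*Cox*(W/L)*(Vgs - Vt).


Step 1: Vov = Vgs - Vt = 1.9 - 0.4 = 1.5 V
Step 2: gm = mu * Cox * (W/L) * Vov
Step 3: gm = 893 * 1.364e-07 * 30.2 * 1.5 = 5.52e-03 S

5.52e-03


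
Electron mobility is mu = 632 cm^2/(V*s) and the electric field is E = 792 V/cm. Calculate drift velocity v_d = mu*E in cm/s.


Step 1: v_d = mu * E
Step 2: v_d = 632 * 792 = 500544
Step 3: v_d = 5.01e+05 cm/s

5.01e+05


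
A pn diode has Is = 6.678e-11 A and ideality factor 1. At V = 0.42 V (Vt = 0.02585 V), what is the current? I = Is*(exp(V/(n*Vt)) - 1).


Step 1: V/(n*Vt) = 0.42/(1*0.02585) = 16.2476
Step 2: exp(16.2476) = 1.1383e+07
Step 3: I = 6.678e-11 * (1.1383e+07 - 1) = 7.60e-04 A

7.60e-04


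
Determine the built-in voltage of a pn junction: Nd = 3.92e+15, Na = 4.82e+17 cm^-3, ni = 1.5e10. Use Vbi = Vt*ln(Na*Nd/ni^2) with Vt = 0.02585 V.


Step 1: Compute Na*Nd/ni^2 = 4.82e+17 * 3.92e+15 / (1.5e10)^2 = 8.3975e+12
Step 2: ln(8.3975e+12) = 29.7590
Step 3: Vbi = 0.02585 * 29.7590 = 0.769 V

0.769


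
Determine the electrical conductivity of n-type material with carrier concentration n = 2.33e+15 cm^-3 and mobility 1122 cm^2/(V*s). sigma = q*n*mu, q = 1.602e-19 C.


Step 1: sigma = q * n * mu
Step 2: sigma = 1.602e-19 * 2.33e+15 * 1122
Step 3: sigma = 4.188e-01 S/cm

4.188e-01


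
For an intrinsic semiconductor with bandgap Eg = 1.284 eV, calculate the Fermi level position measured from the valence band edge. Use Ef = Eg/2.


Step 1: For an intrinsic semiconductor, the Fermi level sits at midgap.
Step 2: Ef = Eg / 2 = 1.284 / 2 = 0.642 eV

0.642


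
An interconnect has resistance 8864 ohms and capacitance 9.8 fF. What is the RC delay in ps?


Step 1: tau = R * C
Step 2: tau = 8864 * 9.8 fF = 8864 * 9.8e-15 F
Step 3: tau = 8.68672e-11 s = 86.8672 ps

86.8672


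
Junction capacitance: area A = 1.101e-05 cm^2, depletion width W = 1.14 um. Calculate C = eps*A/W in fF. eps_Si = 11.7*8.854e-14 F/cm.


Step 1: eps_Si = 11.7 * 8.854e-14 = 1.035918e-12 F/cm
Step 2: W in cm = 1.14 * 1e-4 = 1.14e-04 cm
Step 3: C = 1.035918e-12 * 1.101e-05 / 1.14e-04 = 1.000479e-13 F
Step 4: C = 100.05 fF

100.05


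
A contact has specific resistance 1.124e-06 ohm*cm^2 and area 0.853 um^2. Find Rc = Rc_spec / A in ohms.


Step 1: Convert area to cm^2: 0.853 um^2 = 8.5300e-09 cm^2
Step 2: Rc = Rc_spec / A = 1.124e-06 / 8.5300e-09
Step 3: Rc = 1.32e+02 ohms

1.32e+02


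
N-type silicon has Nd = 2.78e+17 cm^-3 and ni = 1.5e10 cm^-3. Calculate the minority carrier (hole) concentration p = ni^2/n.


Step 1: Since Nd >> ni, n ≈ Nd = 2.78e+17 cm^-3
Step 2: p = ni^2 / n = (1.5e10)^2 / 2.78e+17
Step 3: p = 2.25e20 / 2.78e+17 = 8.09e+02 cm^-3

8.09e+02


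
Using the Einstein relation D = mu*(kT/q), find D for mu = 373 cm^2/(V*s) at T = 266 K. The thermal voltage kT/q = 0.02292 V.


Step 1: D = mu * (kT/q)
Step 2: D = 373 * 0.02292
Step 3: D = 8.55 cm^2/s

8.55


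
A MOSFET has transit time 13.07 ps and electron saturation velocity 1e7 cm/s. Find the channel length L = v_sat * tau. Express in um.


Step 1: tau in seconds = 13.07 ps * 1e-12 = 1.3070e-11 s
Step 2: L = v_sat * tau = 1e7 * 1.3070e-11 = 1.3070e-04 cm
Step 3: L in um = 1.3070e-04 * 1e4 = 1.307 um

1.307


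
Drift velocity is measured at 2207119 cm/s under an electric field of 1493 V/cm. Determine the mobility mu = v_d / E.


Step 1: mu = v_d / E
Step 2: mu = 2207119 / 1493
Step 3: mu = 1478.31 cm^2/(V*s)

1478.31


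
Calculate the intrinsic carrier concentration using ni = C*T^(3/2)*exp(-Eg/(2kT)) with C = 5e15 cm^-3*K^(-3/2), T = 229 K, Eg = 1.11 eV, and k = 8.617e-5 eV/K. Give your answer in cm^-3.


Step 1: Compute kT = 8.617e-5 * 229 = 0.01973293 eV
Step 2: Exponent = -Eg/(2kT) = -1.11/(2*0.01973293) = -28.12557
Step 3: T^(3/2) = 229^1.5 = 3465.40
Step 4: ni = 5e15 * 3465.40 * exp(-28.12557) = 1.06e+07 cm^-3

1.06e+07


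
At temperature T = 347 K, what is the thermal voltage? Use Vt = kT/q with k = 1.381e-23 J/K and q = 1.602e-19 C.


Step 1: kT = 1.381e-23 * 347 = 4.79207e-21 J
Step 2: Vt = kT/q = 4.79207e-21 / 1.602e-19
Step 3: Vt = 0.02991 V

0.02991


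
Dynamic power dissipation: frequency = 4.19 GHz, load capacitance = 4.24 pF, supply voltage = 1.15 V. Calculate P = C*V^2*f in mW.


Step 1: V^2 = 1.15^2 = 1.3225 V^2
Step 2: P = C*V^2*f = 4.24e-12 F * 1.3225 * 4.19e9 Hz
Step 3: P = 2.3495006e-02 W
Step 4: P = 23.495 mW

23.495


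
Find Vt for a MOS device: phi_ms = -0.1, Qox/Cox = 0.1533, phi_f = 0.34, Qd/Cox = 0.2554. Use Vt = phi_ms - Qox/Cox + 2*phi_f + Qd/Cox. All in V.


Step 1: Vt = phi_ms - Qox/Cox + 2*phi_f + Qd/Cox
Step 2: Vt = -0.1 - 0.1533 + 2*0.34 + 0.2554
Step 3: Vt = -0.1 - 0.1533 + 0.68 + 0.2554
Step 4: Vt = 0.6821 V

0.6821


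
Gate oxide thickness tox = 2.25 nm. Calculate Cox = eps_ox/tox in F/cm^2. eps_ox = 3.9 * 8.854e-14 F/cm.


Step 1: eps_ox = 3.9 * 8.854e-14 = 3.45306e-13 F/cm
Step 2: tox in cm = 2.25 nm * 1e-7 = 2.2500e-07 cm
Step 3: Cox = 3.45306e-13 / 2.2500e-07 = 1.53e-06 F/cm^2

1.53e-06


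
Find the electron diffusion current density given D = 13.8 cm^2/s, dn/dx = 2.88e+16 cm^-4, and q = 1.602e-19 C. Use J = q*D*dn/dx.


Step 1: J = q * D * (dn/dx)
Step 2: J = 1.602e-19 * 13.8 * 2.88e+16
Step 3: J = 6.37e-02 A/cm^2

6.37e-02


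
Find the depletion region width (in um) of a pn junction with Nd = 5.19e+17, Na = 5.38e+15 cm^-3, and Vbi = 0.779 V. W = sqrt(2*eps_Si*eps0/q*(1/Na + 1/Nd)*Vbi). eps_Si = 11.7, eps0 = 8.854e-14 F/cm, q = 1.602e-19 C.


Step 1: 1/Na + 1/Nd = 1/5.38e+15 + 1/5.19e+17 = 1.87800e-16
Step 2: 2*eps*eps0/q = 2*11.7*8.854e-14/1.602e-19 = 1.293281e+07
Step 3: W^2 = 1.293281e+07 * 1.87800e-16 * 0.779 = 1.89202e-09
Step 4: W = sqrt(1.89202e-09) = 4.350e-05 cm = 0.435 um

0.435


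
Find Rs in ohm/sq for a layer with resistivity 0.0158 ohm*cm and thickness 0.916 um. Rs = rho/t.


Step 1: Convert thickness to cm: t = 0.916 um = 9.1600e-05 cm
Step 2: Rs = rho / t = 0.0158 / 9.1600e-05
Step 3: Rs = 172.5 ohm/sq

172.5


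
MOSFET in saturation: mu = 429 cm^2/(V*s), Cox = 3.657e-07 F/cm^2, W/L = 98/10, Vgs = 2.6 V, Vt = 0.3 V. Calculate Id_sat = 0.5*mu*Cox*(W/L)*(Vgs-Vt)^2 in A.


Step 1: Overdrive voltage Vov = Vgs - Vt = 2.6 - 0.3 = 2.3 V
Step 2: W/L = 98/10 = 9.8
Step 3: Id = 0.5 * 429 * 3.657e-07 * 9.8 * 2.3^2
Step 4: Id = 4.07e-03 A

4.07e-03


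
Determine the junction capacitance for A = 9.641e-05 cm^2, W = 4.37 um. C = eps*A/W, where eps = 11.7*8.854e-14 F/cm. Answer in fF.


Step 1: eps_Si = 11.7 * 8.854e-14 = 1.035918e-12 F/cm
Step 2: W in cm = 4.37 * 1e-4 = 4.37e-04 cm
Step 3: C = 1.035918e-12 * 9.641e-05 / 4.37e-04 = 2.285420e-13 F
Step 4: C = 228.54 fF

228.54


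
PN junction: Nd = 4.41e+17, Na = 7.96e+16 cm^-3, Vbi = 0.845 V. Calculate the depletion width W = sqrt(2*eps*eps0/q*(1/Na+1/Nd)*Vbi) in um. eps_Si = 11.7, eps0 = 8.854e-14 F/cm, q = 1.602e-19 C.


Step 1: 1/Na + 1/Nd = 1/7.96e+16 + 1/4.41e+17 = 1.48304e-17
Step 2: 2*eps*eps0/q = 2*11.7*8.854e-14/1.602e-19 = 1.293281e+07
Step 3: W^2 = 1.293281e+07 * 1.48304e-17 * 0.845 = 1.62070e-10
Step 4: W = sqrt(1.62070e-10) = 1.273e-05 cm = 0.1273 um

0.1273


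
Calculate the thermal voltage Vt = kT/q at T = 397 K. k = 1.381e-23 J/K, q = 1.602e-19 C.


Step 1: kT = 1.381e-23 * 397 = 5.48257e-21 J
Step 2: Vt = kT/q = 5.48257e-21 / 1.602e-19
Step 3: Vt = 0.03422 V

0.03422


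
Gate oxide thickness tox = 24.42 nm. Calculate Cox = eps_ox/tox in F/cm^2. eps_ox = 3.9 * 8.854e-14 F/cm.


Step 1: eps_ox = 3.9 * 8.854e-14 = 3.45306e-13 F/cm
Step 2: tox in cm = 24.42 nm * 1e-7 = 2.4420e-06 cm
Step 3: Cox = 3.45306e-13 / 2.4420e-06 = 1.41e-07 F/cm^2

1.41e-07


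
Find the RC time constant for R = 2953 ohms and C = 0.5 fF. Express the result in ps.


Step 1: tau = R * C
Step 2: tau = 2953 * 0.5 fF = 2953 * 5.0e-16 F
Step 3: tau = 1.4765e-12 s = 1.4765 ps

1.4765


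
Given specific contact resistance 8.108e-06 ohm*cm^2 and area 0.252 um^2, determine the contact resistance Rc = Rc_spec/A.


Step 1: Convert area to cm^2: 0.252 um^2 = 2.5200e-09 cm^2
Step 2: Rc = Rc_spec / A = 8.108e-06 / 2.5200e-09
Step 3: Rc = 3.22e+03 ohms

3.22e+03


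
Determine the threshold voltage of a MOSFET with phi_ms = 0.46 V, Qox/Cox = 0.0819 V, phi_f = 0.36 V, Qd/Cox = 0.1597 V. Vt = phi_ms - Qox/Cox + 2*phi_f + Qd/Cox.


Step 1: Vt = phi_ms - Qox/Cox + 2*phi_f + Qd/Cox
Step 2: Vt = 0.46 - 0.0819 + 2*0.36 + 0.1597
Step 3: Vt = 0.46 - 0.0819 + 0.72 + 0.1597
Step 4: Vt = 1.2578 V

1.2578


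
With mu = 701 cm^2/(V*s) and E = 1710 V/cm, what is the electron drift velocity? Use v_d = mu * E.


Step 1: v_d = mu * E
Step 2: v_d = 701 * 1710 = 1198710
Step 3: v_d = 1.20e+06 cm/s

1.20e+06


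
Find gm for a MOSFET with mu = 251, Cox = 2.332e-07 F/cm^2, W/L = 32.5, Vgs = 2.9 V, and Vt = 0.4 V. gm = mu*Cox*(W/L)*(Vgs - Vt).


Step 1: Vov = Vgs - Vt = 2.9 - 0.4 = 2.5 V
Step 2: gm = mu * Cox * (W/L) * Vov
Step 3: gm = 251 * 2.332e-07 * 32.5 * 2.5 = 4.76e-03 S

4.76e-03


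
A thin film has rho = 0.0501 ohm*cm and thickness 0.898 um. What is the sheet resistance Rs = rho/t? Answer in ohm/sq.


Step 1: Convert thickness to cm: t = 0.898 um = 8.9800e-05 cm
Step 2: Rs = rho / t = 0.0501 / 8.9800e-05
Step 3: Rs = 557.9 ohm/sq

557.9


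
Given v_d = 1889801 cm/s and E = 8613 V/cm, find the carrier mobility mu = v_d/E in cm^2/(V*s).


Step 1: mu = v_d / E
Step 2: mu = 1889801 / 8613
Step 3: mu = 219.41 cm^2/(V*s)

219.41


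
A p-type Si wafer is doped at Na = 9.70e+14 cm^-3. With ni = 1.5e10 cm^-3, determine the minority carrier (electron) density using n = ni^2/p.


Step 1: Majority hole concentration p ≈ Na = 9.70e+14 cm^-3
Step 2: n = ni^2 / Na = (1.5e10)^2 / 9.70e+14
Step 3: n = 2.32e+05 cm^-3

2.32e+05


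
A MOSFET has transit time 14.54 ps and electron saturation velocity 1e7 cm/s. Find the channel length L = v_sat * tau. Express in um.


Step 1: tau in seconds = 14.54 ps * 1e-12 = 1.4540e-11 s
Step 2: L = v_sat * tau = 1e7 * 1.4540e-11 = 1.4540e-04 cm
Step 3: L in um = 1.4540e-04 * 1e4 = 1.454 um

1.454


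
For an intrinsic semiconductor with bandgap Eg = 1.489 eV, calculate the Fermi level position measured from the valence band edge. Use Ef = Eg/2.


Step 1: For an intrinsic semiconductor, the Fermi level sits at midgap.
Step 2: Ef = Eg / 2 = 1.489 / 2 = 0.7445 eV

0.7445


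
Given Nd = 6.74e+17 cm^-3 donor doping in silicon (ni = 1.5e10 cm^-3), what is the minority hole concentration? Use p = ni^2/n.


Step 1: Since Nd >> ni, n ≈ Nd = 6.74e+17 cm^-3
Step 2: p = ni^2 / n = (1.5e10)^2 / 6.74e+17
Step 3: p = 2.25e20 / 6.74e+17 = 3.34e+02 cm^-3

3.34e+02


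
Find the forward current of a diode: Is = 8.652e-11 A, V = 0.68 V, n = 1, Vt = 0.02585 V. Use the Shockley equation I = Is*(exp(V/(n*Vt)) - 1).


Step 1: V/(n*Vt) = 0.68/(1*0.02585) = 26.3056
Step 2: exp(26.3056) = 2.6569e+11
Step 3: I = 8.652e-11 * (2.6569e+11 - 1) = 2.30e+01 A

2.30e+01


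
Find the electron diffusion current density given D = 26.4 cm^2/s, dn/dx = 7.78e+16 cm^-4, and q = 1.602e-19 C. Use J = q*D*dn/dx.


Step 1: J = q * D * (dn/dx)
Step 2: J = 1.602e-19 * 26.4 * 7.78e+16
Step 3: J = 3.29e-01 A/cm^2

3.29e-01


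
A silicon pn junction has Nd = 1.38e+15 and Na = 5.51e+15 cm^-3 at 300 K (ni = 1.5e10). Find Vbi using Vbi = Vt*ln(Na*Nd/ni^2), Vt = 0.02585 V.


Step 1: Compute Na*Nd/ni^2 = 5.51e+15 * 1.38e+15 / (1.5e10)^2 = 3.3795e+10
Step 2: ln(3.3795e+10) = 24.2436
Step 3: Vbi = 0.02585 * 24.2436 = 0.627 V

0.627


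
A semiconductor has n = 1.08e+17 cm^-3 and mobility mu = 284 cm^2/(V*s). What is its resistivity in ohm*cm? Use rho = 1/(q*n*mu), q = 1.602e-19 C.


Step 1: sigma = q * n * mu = 1.602e-19 * 1.08e+17 * 284 = 4.91365e+00 S/cm
Step 2: rho = 1 / sigma = 1 / 4.91365e+00 = 0.2035 ohm*cm

0.2035


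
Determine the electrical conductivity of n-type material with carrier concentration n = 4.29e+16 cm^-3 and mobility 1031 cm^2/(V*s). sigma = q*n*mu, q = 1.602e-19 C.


Step 1: sigma = q * n * mu
Step 2: sigma = 1.602e-19 * 4.29e+16 * 1031
Step 3: sigma = 7.086e+00 S/cm

7.086e+00


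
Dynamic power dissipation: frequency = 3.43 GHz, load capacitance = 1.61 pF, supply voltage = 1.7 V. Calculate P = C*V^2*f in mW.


Step 1: V^2 = 1.7^2 = 2.89 V^2
Step 2: P = C*V^2*f = 1.61e-12 F * 2.89 * 3.43e9 Hz
Step 3: P = 1.5959447e-02 W
Step 4: P = 15.959 mW

15.959


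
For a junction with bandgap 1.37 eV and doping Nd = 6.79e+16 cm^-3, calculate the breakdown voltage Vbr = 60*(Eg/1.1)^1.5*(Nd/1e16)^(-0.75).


Step 1: Eg/1.1 = 1.37/1.1 = 1.245455
Step 2: (Eg/1.1)^1.5 = 1.245455^1.5 = 1.389927
Step 3: (Nd/1e16)^(-0.75) = (6.79)^(-0.75) = 0.237737
Step 4: Vbr = 60 * 1.389927 * 0.237737 = 19.8 V

19.8


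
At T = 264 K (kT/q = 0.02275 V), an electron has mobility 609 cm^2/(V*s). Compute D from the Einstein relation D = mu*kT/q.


Step 1: D = mu * (kT/q)
Step 2: D = 609 * 0.02275
Step 3: D = 13.85 cm^2/s

13.85


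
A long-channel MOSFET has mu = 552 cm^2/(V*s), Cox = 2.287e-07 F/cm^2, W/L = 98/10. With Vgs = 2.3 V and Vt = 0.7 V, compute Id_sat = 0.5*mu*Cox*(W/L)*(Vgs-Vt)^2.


Step 1: Overdrive voltage Vov = Vgs - Vt = 2.3 - 0.7 = 1.6 V
Step 2: W/L = 98/10 = 9.8
Step 3: Id = 0.5 * 552 * 2.287e-07 * 9.8 * 1.6^2
Step 4: Id = 1.58e-03 A

1.58e-03


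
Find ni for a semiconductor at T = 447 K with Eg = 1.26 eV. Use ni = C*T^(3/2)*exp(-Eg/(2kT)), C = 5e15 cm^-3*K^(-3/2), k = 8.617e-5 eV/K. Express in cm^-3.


Step 1: Compute kT = 8.617e-5 * 447 = 0.03851799 eV
Step 2: Exponent = -Eg/(2kT) = -1.26/(2*0.03851799) = -16.35599
Step 3: T^(3/2) = 447^1.5 = 9450.64
Step 4: ni = 5e15 * 9450.64 * exp(-16.35599) = 3.72e+12 cm^-3

3.72e+12


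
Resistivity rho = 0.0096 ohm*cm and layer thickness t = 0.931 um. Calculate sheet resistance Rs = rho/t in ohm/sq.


Step 1: Convert thickness to cm: t = 0.931 um = 9.3100e-05 cm
Step 2: Rs = rho / t = 0.0096 / 9.3100e-05
Step 3: Rs = 103.1 ohm/sq

103.1


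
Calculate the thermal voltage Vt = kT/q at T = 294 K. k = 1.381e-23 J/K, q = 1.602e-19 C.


Step 1: kT = 1.381e-23 * 294 = 4.06014e-21 J
Step 2: Vt = kT/q = 4.06014e-21 / 1.602e-19
Step 3: Vt = 0.02534 V

0.02534


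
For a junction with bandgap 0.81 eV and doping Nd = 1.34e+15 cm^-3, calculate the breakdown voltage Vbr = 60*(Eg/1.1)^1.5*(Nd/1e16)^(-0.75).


Step 1: Eg/1.1 = 0.81/1.1 = 0.736364
Step 2: (Eg/1.1)^1.5 = 0.736364^1.5 = 0.631886
Step 3: (Nd/1e16)^(-0.75) = (0.134)^(-0.75) = 4.515142
Step 4: Vbr = 60 * 0.631886 * 4.515142 = 171.2 V

171.2


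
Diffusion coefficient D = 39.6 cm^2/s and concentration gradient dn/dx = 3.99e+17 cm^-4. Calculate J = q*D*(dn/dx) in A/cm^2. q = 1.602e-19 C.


Step 1: J = q * D * (dn/dx)
Step 2: J = 1.602e-19 * 39.6 * 3.99e+17
Step 3: J = 2.53e+00 A/cm^2

2.53e+00


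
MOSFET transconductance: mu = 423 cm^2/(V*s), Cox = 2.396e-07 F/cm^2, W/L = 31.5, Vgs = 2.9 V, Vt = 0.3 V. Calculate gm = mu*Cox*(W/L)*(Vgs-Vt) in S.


Step 1: Vov = Vgs - Vt = 2.9 - 0.3 = 2.6 V
Step 2: gm = mu * Cox * (W/L) * Vov
Step 3: gm = 423 * 2.396e-07 * 31.5 * 2.6 = 8.30e-03 S

8.30e-03


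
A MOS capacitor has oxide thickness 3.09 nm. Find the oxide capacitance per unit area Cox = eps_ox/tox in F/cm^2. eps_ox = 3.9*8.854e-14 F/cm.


Step 1: eps_ox = 3.9 * 8.854e-14 = 3.45306e-13 F/cm
Step 2: tox in cm = 3.09 nm * 1e-7 = 3.0900e-07 cm
Step 3: Cox = 3.45306e-13 / 3.0900e-07 = 1.12e-06 F/cm^2

1.12e-06


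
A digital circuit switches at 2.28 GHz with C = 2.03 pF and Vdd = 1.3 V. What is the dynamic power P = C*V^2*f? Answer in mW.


Step 1: V^2 = 1.3^2 = 1.69 V^2
Step 2: P = C*V^2*f = 2.03e-12 F * 1.69 * 2.28e9 Hz
Step 3: P = 7.821996e-03 W
Step 4: P = 7.822 mW

7.822


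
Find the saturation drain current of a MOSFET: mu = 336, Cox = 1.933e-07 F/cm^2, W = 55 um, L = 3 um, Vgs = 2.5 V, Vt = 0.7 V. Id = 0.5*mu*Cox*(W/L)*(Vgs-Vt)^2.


Step 1: Overdrive voltage Vov = Vgs - Vt = 2.5 - 0.7 = 1.8 V
Step 2: W/L = 55/3 = 18.3333
Step 3: Id = 0.5 * 336 * 1.933e-07 * 18.3333 * 1.8^2
Step 4: Id = 1.93e-03 A

1.93e-03


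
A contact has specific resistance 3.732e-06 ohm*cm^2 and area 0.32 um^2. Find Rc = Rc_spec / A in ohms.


Step 1: Convert area to cm^2: 0.32 um^2 = 3.2000e-09 cm^2
Step 2: Rc = Rc_spec / A = 3.732e-06 / 3.2000e-09
Step 3: Rc = 1.17e+03 ohms

1.17e+03


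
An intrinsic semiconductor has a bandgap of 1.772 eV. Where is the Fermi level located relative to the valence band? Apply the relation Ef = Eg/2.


Step 1: For an intrinsic semiconductor, the Fermi level sits at midgap.
Step 2: Ef = Eg / 2 = 1.772 / 2 = 0.886 eV

0.886


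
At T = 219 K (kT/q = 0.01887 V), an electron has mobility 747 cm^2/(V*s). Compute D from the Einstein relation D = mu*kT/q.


Step 1: D = mu * (kT/q)
Step 2: D = 747 * 0.01887
Step 3: D = 14.1 cm^2/s

14.1


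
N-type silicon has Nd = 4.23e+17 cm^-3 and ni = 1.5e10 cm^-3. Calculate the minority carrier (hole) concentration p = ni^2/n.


Step 1: Since Nd >> ni, n ≈ Nd = 4.23e+17 cm^-3
Step 2: p = ni^2 / n = (1.5e10)^2 / 4.23e+17
Step 3: p = 2.25e20 / 4.23e+17 = 5.32e+02 cm^-3

5.32e+02


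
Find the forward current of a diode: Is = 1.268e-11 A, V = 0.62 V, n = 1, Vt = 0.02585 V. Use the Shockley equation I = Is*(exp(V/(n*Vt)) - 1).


Step 1: V/(n*Vt) = 0.62/(1*0.02585) = 23.9845
Step 2: exp(23.9845) = 2.6082e+10
Step 3: I = 1.268e-11 * (2.6082e+10 - 1) = 3.31e-01 A

3.31e-01


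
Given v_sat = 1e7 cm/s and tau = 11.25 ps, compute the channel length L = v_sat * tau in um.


Step 1: tau in seconds = 11.25 ps * 1e-12 = 1.1250e-11 s
Step 2: L = v_sat * tau = 1e7 * 1.1250e-11 = 1.1250e-04 cm
Step 3: L in um = 1.1250e-04 * 1e4 = 1.125 um

1.125


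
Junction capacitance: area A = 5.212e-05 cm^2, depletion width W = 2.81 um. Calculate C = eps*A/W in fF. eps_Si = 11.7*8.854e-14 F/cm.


Step 1: eps_Si = 11.7 * 8.854e-14 = 1.035918e-12 F/cm
Step 2: W in cm = 2.81 * 1e-4 = 2.81e-04 cm
Step 3: C = 1.035918e-12 * 5.212e-05 / 2.81e-04 = 1.921425e-13 F
Step 4: C = 192.14 fF

192.14


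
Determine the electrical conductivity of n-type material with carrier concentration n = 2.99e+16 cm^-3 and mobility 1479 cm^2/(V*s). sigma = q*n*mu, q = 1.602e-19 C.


Step 1: sigma = q * n * mu
Step 2: sigma = 1.602e-19 * 2.99e+16 * 1479
Step 3: sigma = 7.084e+00 S/cm

7.084e+00


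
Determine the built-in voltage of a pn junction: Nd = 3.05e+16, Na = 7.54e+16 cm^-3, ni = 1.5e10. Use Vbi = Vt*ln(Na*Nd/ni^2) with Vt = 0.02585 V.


Step 1: Compute Na*Nd/ni^2 = 7.54e+16 * 3.05e+16 / (1.5e10)^2 = 1.0221e+13
Step 2: ln(1.0221e+13) = 29.9555
Step 3: Vbi = 0.02585 * 29.9555 = 0.774 V

0.774


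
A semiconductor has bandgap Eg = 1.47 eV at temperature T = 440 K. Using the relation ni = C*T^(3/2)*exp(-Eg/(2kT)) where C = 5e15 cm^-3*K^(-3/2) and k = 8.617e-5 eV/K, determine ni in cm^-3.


Step 1: Compute kT = 8.617e-5 * 440 = 0.0379148 eV
Step 2: Exponent = -Eg/(2kT) = -1.47/(2*0.0379148) = -19.38557
Step 3: T^(3/2) = 440^1.5 = 9229.52
Step 4: ni = 5e15 * 9229.52 * exp(-19.38557) = 1.76e+11 cm^-3

1.76e+11


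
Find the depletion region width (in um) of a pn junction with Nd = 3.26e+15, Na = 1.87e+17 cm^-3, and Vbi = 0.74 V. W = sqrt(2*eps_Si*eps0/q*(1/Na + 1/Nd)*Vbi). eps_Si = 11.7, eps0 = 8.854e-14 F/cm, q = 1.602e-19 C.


Step 1: 1/Na + 1/Nd = 1/1.87e+17 + 1/3.26e+15 = 3.12096e-16
Step 2: 2*eps*eps0/q = 2*11.7*8.854e-14/1.602e-19 = 1.293281e+07
Step 3: W^2 = 1.293281e+07 * 3.12096e-16 * 0.74 = 2.98685e-09
Step 4: W = sqrt(2.98685e-09) = 5.465e-05 cm = 0.5465 um

0.5465


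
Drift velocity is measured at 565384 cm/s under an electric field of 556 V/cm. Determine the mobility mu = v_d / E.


Step 1: mu = v_d / E
Step 2: mu = 565384 / 556
Step 3: mu = 1016.88 cm^2/(V*s)

1016.88


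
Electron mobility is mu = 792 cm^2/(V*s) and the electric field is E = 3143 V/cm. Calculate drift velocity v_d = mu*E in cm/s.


Step 1: v_d = mu * E
Step 2: v_d = 792 * 3143 = 2489256
Step 3: v_d = 2.49e+06 cm/s

2.49e+06


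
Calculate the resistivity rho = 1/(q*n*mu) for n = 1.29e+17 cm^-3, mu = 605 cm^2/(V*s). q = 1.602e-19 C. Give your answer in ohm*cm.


Step 1: sigma = q * n * mu = 1.602e-19 * 1.29e+17 * 605 = 1.25028e+01 S/cm
Step 2: rho = 1 / sigma = 1 / 1.25028e+01 = 0.07998 ohm*cm

0.07998


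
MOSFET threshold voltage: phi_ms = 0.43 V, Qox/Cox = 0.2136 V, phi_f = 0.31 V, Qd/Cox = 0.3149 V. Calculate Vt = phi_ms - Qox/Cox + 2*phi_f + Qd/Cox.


Step 1: Vt = phi_ms - Qox/Cox + 2*phi_f + Qd/Cox
Step 2: Vt = 0.43 - 0.2136 + 2*0.31 + 0.3149
Step 3: Vt = 0.43 - 0.2136 + 0.62 + 0.3149
Step 4: Vt = 1.1513 V

1.1513


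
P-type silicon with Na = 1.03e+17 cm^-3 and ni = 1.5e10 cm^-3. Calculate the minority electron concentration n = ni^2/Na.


Step 1: Majority hole concentration p ≈ Na = 1.03e+17 cm^-3
Step 2: n = ni^2 / Na = (1.5e10)^2 / 1.03e+17
Step 3: n = 2.18e+03 cm^-3

2.18e+03


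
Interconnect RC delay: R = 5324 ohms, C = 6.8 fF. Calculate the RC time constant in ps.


Step 1: tau = R * C
Step 2: tau = 5324 * 6.8 fF = 5324 * 6.8e-15 F
Step 3: tau = 3.62032e-11 s = 36.2032 ps

36.2032


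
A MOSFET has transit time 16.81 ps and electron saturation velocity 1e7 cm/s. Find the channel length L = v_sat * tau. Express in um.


Step 1: tau in seconds = 16.81 ps * 1e-12 = 1.6810e-11 s
Step 2: L = v_sat * tau = 1e7 * 1.6810e-11 = 1.6810e-04 cm
Step 3: L in um = 1.6810e-04 * 1e4 = 1.681 um

1.681


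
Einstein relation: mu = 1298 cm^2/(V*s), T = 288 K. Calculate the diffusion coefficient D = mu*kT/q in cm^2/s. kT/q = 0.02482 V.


Step 1: D = mu * (kT/q)
Step 2: D = 1298 * 0.02482
Step 3: D = 32.22 cm^2/s

32.22


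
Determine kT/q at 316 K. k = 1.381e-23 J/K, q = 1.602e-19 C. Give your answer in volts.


Step 1: kT = 1.381e-23 * 316 = 4.36396e-21 J
Step 2: Vt = kT/q = 4.36396e-21 / 1.602e-19
Step 3: Vt = 0.02724 V

0.02724


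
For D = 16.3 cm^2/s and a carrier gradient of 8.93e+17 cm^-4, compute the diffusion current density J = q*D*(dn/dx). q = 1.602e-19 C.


Step 1: J = q * D * (dn/dx)
Step 2: J = 1.602e-19 * 16.3 * 8.93e+17
Step 3: J = 2.33e+00 A/cm^2

2.33e+00
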